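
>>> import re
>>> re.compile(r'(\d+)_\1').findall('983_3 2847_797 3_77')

A backreference is literal: `\1` must see the identical characters the first group matched.
Because there's exactly one group, `findall` drops the full match and keeps group 1 from each hit.

['3', '7']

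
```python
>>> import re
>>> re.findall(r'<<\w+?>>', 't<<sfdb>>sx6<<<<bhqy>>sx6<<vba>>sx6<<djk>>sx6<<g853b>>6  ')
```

['<<sfdb>>', '<<bhqy>>', '<<vba>>', '<<djk>>', '<<g853b>>']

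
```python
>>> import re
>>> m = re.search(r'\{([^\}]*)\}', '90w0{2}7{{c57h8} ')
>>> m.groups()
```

('2',)

`re.search` scans for the first position where the pattern succeeds.
The match spans [4:7] → '{2}'.
Captured: group 1 = '2'.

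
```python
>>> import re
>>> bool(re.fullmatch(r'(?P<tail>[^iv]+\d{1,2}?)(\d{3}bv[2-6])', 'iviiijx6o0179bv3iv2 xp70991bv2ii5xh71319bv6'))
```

False

Pattern: one or more of any character except [iv], then 1 to 2 of a digit (lazy) (captured as 'tail'); then exactly 3 of a digit, then the literal 'bv', then a character in [2-6] (captured).
For `fullmatch`, every character of the input must be accounted for by the pattern.
Here there's no way to consume every character, so the call returns None, and `bool(None)` is False.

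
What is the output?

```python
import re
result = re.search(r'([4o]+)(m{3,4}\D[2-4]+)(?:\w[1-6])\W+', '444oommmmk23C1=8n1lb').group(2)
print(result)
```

mmmmk23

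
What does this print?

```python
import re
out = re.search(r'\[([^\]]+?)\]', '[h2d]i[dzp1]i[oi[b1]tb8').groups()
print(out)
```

('h2d',)

The match spans [0:5] → '[h2d]'.
Captured: group 1 = 'h2d'.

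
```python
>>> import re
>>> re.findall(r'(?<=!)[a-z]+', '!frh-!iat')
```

['frh', 'iat']

Because the assertion is zero-width, the text it checks is not consumed and won't appear in the result.
Since nothing is captured, `findall` lists the 2 matched substrings directly.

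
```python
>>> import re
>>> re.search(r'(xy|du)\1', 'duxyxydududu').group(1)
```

The match spans [2:6] → 'xyxy'.
Captured: group 1 = 'xy'.

'xy'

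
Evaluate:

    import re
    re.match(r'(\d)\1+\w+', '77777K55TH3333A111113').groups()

`\1` has to match the exact text group 1 already captured.
`match` is anchored at position 0; if the pattern doesn't fit there, it returns None.
The match spans [0:21] → '77777K55TH3333A111113'.
Captured: group 1 = '7'.

('7',)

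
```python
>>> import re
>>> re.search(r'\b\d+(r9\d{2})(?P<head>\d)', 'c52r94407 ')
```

None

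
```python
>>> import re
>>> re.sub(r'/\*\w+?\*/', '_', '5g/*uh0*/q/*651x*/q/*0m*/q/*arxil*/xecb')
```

'5g_q_q_q_xecb'

Matches: at [2:9] → '/*uh0*/'; at [10:18] → '/*651x*/'; at [19:25] → '/*0m*/'; at [26:35] → '/*arxil*/'.
`sub` substitutes '_' at each match site.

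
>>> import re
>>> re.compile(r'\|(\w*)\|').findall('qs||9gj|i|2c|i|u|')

['', 'i', 'i']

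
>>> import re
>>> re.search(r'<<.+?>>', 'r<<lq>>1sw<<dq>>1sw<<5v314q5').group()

'<<lq>>'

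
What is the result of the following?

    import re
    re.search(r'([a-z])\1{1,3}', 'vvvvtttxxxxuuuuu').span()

(0, 4)

`\1` is not a pattern — it's the concrete string captured by group 1, re-applied verbatim.
`re.search` scans for the first position where the pattern succeeds.
The match spans [0:4] → 'vvvv'.
Captured: group 1 = 'v'.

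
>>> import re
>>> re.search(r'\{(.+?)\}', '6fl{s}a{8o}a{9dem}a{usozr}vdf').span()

(3, 6)

With the lazy modifier that quantifier settles for the fewest repetitions that let the rest of the pattern succeed (the atoms after it are unaffected and can still be greedy).
`re.search` tries every starting position until one works.
The match spans [3:6] → '{s}'.
Captured: group 1 = 's'.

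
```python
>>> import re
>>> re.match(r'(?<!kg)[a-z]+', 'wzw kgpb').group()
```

'wzw'

The negative lookahead/lookbehind blocks any match where the forbidden context is present.
`match` is anchored at position 0; if the pattern doesn't fit there, it returns None.
The match spans [0:3] → 'wzw'.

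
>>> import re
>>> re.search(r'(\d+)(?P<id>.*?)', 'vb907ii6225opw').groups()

This matches one or more of a digit (captured); then zero or more of any character (lazy) (captured as 'id').
Lazy quantifiers expand one character at a time until the remainder of the pattern can match.
`re.search` scans for the first position where the pattern succeeds.
The match spans [2:5] → '907'.
Captured: group 1 = '907', group 2 = ''.

('907', '')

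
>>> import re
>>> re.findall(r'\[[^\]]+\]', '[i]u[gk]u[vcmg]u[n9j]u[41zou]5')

['[i]', '[gk]', '[vcmg]', '[n9j]', '[41zou]']

Walking the string: at [0:3] → '[i]'; at [4:8] → '[gk]'; at [9:15] → '[vcmg]'; at [16:21] → '[n9j]'; at [22:29] → '[41zou]'.
Since nothing is captured, `findall` lists the 5 matched substrings directly.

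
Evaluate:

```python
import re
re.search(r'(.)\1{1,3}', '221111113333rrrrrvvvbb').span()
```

(0, 2)

The backreference `\1` re-matches whatever the first group consumed, character for character.
Unlike `match`, `search` isn't anchored — it looks for the pattern anywhere in the string.
The match spans [0:2] → '22'.
Captured: group 1 = '2'.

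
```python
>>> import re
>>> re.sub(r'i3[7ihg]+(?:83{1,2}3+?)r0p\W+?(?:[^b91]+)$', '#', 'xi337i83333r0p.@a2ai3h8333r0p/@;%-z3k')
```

Pattern: the literal 'i3', then one or more of one of [7ihg]; then a literal '8', then 1 to 2 of a literal '3', then one or more of the literal '3' (lazy) (non-capturing group); then the literal 'r0p', then one or more of a non-word character (lazy); then one or more of any character except [b91] (non-capturing group); then anchored at the end.
Every occurrence is swapped for '#'.

'xi337i83333r0p.@a2a#'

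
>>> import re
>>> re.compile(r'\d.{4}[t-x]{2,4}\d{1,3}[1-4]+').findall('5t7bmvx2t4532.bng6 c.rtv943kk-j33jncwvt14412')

['6 c.rtv943', '33jncwvt14412']

Pattern: a digit, then exactly 4 of any character; then 2 to 4 of a character in [t-x], then 1 to 3 of a digit; then one or more of a character in [1-4].
Walking the string: at [17:27] → '6 c.rtv943'; at [31:44] → '33jncwvt14412'.
Since nothing is captured, `findall` lists the 2 matched substrings directly.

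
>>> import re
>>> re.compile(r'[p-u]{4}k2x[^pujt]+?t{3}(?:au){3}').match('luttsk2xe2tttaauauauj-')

None

This matches exactly 4 of a character in [p-u]; then the literal 'k2x', then one or more of any character except [pujt] (lazy); then exactly 3 of the literal 't', then the literal 'au' repeated 3 times.
`re.match` only tries the pattern at the start of the string.
Here the string doesn't start with a match, so the call returns None.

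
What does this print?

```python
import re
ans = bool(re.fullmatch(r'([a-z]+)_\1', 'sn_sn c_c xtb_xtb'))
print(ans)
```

`\1` is not a pattern — it's the concrete string captured by group 1, re-applied verbatim.
For `fullmatch`, every character of the input must be accounted for by the pattern.
Here there's no way to consume every character, so the call returns None, and `bool(None)` is False.

False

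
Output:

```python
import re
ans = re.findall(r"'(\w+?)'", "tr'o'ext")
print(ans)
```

['o']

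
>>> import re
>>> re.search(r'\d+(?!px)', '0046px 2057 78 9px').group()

'004'

The negative lookahead/lookbehind blocks any match where the forbidden context is present.
The match spans [0:3] → '004'.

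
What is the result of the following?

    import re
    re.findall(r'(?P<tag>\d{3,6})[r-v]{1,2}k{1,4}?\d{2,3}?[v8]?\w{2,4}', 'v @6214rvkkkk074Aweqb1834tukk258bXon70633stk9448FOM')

The pattern matches 3 to 6 of a digit (captured as 'tag'); then 1 to 2 of a character in [r-v], then 1 to 4 of the literal 'k' (lazy); then 2 to 3 of a digit (lazy), then optionally one of [v8], then 2 to 4 of a word character.
Walking the string: at [3:19] match '6214rvkkkk074Awe', group 1 = '6214'; at [21:36] match '1834tukk258bXon', group 1 = '1834'; at [36:50] match '70633stk9448FO', group 1 = '70633'.
With a single group, `findall` returns only what that group captured — 3 items.

['6214', '1834', '70633']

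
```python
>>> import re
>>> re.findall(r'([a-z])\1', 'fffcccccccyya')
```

`\1` has to match the exact text group 1 already captured.
Matches: at [0:2] match 'ff', group 1 = 'f'; at [3:5] match 'cc', group 1 = 'c'; at [5:7] match 'cc', group 1 = 'c'; at [7:9] match 'cc', group 1 = 'c'; at [10:12] match 'yy', group 1 = 'y'.
With a single group, `findall` returns only what that group captured — 5 items.

['f', 'c', 'c', 'c', 'y']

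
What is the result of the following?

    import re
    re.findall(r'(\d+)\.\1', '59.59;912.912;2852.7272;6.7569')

After group 1 captures some text, `\1` only succeeds where that same text appears again.
Walking the string: at [0:5] match '59.59', group 1 = '59'; at [6:13] match '912.912', group 1 = '912'.
One capturing group, so `findall` returns just the captured substring from each match — 2 in all.

['59', '912']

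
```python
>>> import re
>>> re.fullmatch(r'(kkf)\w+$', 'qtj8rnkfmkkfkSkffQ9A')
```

None

`re.fullmatch` requires the pattern to consume the entire string.
Here the pattern can't cover the whole string, so the call returns None.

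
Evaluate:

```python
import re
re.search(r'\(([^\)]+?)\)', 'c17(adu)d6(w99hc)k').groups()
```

('adu',)

The match spans [3:8] → '(adu)'.
Captured: group 1 = 'adu'.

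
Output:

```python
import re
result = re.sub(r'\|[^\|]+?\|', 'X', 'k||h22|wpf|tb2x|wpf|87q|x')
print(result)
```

k|XwpfXwpfXx

Every occurrence is swapped for 'X'.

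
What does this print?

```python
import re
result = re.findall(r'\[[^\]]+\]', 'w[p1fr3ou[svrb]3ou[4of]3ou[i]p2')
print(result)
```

Walking the string: at [1:15] → '[p1fr3ou[svrb]'; at [18:23] → '[4of]'; at [26:29] → '[i]'.
No capturing groups, so `findall` returns the 3 full match strings.

['[p1fr3ou[svrb]', '[4of]', '[i]']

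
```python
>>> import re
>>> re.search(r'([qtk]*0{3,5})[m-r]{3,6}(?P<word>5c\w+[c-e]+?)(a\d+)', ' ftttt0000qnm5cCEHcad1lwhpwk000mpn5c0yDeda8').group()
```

'tttt0000qnm5cCEHcad1lwhpwk000mpn5c0yDeda8'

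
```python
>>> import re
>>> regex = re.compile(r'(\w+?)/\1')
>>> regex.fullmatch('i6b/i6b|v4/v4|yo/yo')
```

None

`\1` is not a pattern — it's the concrete string captured by group 1, re-applied verbatim.
`fullmatch` succeeds only if the pattern covers the string from start to end.
Here the pattern can't cover the whole string, so the call returns None.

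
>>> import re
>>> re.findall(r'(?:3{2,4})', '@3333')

['3333']

This matches 2 to 4 of a literal '3' (non-capturing group).
`findall` yields the raw match text (1 of them) because the pattern has no groups.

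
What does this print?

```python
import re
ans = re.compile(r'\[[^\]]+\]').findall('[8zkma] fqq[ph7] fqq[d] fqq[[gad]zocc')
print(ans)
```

['[8zkma]', '[ph7]', '[d]', '[[gad]']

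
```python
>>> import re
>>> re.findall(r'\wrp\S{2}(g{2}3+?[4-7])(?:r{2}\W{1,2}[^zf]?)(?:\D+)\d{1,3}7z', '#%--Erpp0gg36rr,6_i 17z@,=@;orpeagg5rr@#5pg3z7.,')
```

['gg36']

`findall` collects group 1 from the one match (1 total).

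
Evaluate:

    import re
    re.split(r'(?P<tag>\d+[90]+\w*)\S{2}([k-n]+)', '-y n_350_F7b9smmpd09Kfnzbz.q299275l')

Because the pattern has a capturing group, `split` also inserts each captured text between the pieces.

['-y n_', '350_F7b9smmpd09', 'n', 'zbz.q', '2992', 'l', '']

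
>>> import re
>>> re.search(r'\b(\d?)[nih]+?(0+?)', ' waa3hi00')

None

Here no position works, so the call returns None.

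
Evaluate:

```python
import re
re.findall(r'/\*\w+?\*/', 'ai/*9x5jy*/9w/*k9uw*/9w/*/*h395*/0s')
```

['/*9x5jy*/', '/*k9uw*/', '/*h395*/']

Scanning left to right: at [2:11] → '/*9x5jy*/'; at [13:21] → '/*k9uw*/'; at [25:33] → '/*h395*/'.
With no groups in the pattern, `findall` gives back each whole match — 3 here.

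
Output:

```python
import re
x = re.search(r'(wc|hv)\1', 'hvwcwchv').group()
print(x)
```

wcwc

After group 1 captures some text, `\1` only succeeds where that same text appears again.
The match spans [2:6] → 'wcwc'.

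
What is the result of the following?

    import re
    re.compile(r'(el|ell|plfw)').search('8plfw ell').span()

(1, 5)

The match spans [1:5] → 'plfw'.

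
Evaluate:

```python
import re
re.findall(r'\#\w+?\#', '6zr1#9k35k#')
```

['#9k35k#']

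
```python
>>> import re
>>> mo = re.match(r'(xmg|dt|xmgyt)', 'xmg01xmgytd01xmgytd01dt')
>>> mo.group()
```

`re.match` only tries the pattern at the start of the string.
The match spans [0:3] → 'xmg'.
Captured: group 1 = 'xmg'.

'xmg'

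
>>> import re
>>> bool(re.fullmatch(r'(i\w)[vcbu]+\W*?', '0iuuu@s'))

The pattern matches a literal 'i', then a word character (captured); then one or more of one of [vcbu]; then zero or more of a non-word character (lazy).
`fullmatch` succeeds only if the pattern covers the string from start to end.
Here the pattern can't cover the whole string, so the call returns None, and `bool(None)` is False.

False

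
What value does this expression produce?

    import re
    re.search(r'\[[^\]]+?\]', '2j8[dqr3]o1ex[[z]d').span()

(3, 9)

The match spans [3:9] → '[dqr3]'.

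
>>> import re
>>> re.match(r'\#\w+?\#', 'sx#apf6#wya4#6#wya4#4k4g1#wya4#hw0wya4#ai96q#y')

`re.match` only tries the pattern at the start of the string.
Here position 0 doesn't satisfy it, so the call returns None.

None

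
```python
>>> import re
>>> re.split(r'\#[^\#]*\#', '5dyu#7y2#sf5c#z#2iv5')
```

Matches to split on: at [4:9] → '#7y2#'; at [13:16] → '#z#'.
`split` removes every match and returns the 3 fragments in between.

['5dyu', 'sf5c', '2iv5']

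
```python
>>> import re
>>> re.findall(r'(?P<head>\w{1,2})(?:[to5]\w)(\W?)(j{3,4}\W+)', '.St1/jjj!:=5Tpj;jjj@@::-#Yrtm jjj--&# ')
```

[('S', '/', 'jjj!:='), ('Yr', ' ', 'jjj--&# ')]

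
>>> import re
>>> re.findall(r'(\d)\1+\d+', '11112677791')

['1']

The backreference `\1` re-matches whatever the first group consumed, character for character.
Matches: at [0:11] match '11112677791', group 1 = '1'.
Because there's exactly one group, `findall` drops the full match and keeps group 1 from the one hit.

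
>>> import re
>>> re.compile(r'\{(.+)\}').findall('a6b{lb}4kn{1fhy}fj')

['lb}4kn{1fhy']

With a single group, `findall` returns only what that group captured — 1 item.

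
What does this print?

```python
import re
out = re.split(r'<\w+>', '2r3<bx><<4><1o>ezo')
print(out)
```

Matches to split on: at [3:7] → '<bx>'; at [8:11] → '<4>'; at [11:15] → '<1o>'.
Each match becomes a cut point; 4 segments remain.

['2r3', '<', '', 'ezo']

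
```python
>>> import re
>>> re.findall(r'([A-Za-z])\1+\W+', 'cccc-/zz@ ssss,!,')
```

['c', 'z', 's']

A backreference is literal: `\1` must see the identical characters the first group matched.
`findall` collects group 1 from each match (3 total).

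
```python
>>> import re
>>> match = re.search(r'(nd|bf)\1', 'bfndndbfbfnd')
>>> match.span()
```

(2, 6)

After group 1 captures some text, `\1` only succeeds where that same text appears again.
`re.search` tries every starting position until one works.
The match spans [2:6] → 'ndnd'.
Captured: group 1 = 'nd'.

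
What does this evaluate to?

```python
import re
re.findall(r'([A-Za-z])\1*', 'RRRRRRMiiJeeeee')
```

['R', 'M', 'i', 'J', 'e']

A backreference is literal: `\1` must see the identical characters the first group matched.
One capturing group, so `findall` returns just the captured substring from each match — 5 in all.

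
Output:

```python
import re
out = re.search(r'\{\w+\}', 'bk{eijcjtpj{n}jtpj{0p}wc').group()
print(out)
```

The match spans [11:14] → '{n}'.

{n}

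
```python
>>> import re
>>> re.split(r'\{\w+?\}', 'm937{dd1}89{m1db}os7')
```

Matches to split on: at [4:9] → '{dd1}'; at [11:17] → '{m1db}'.
The string is cut at each match, leaving 3 pieces.

['m937', '89', 'os7']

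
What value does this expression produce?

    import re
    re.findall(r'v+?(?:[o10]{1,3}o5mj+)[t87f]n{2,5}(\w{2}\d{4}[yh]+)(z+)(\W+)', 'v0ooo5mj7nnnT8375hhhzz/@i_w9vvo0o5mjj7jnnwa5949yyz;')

The pattern matches one or more of a literal 'v' (lazy); then 1 to 3 of one of [o10], then the literal 'o5m', then one or more of the literal 'j' (non-capturing group); then one of [t87f], then 2 to 5 of a literal 'n'; then exactly 2 of a word character, then exactly 4 of a digit, then one or more of one of [yh] (captured); then one or more of a literal 'z' (captured); then one or more of a non-word character (captured).
Matches: at [0:24] match 'v0ooo5mj7nnnT8375hhhzz/@', groups = ('nT8375hhh', 'zz', '/@').
Multiple groups make `findall` return tuples — one 3-tuple for the one match.

[('nT8375hhh', 'zz', '/@')]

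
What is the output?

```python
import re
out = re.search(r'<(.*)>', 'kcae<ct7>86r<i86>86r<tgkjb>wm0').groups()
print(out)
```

The match spans [4:27] → '<ct7>86r<i86>86r<tgkjb>'.
Captured: group 1 = 'ct7>86r<i86>86r<tgkjb'.

('ct7>86r<i86>86r<tgkjb',)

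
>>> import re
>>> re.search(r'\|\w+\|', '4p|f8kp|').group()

'|f8kp|'

The match spans [2:8] → '|f8kp|'.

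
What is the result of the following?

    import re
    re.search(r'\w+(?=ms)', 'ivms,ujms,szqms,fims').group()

'iv'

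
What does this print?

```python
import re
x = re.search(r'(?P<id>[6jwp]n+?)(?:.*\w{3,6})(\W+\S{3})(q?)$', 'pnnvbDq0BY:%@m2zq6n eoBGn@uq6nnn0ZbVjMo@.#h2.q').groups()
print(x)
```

Pattern: one of [6jwp], then one or more of a literal 'n' (lazy) (captured as 'id'); then zero or more of any character, then 3 to 6 of a word character (non-capturing group); then one or more of a non-word character, then exactly 3 of a non-whitespace character (captured); then optionally a literal 'q' (captured); then anchored at the end.
Because the quantifier is non-greedy, it stops expanding at the earliest point where the rest of the pattern can succeed.
`re.search` tries every starting position until one works.
The match spans [0:46] → 'pnnvbDq0BY:%@m2zq6n eoBGn@uq6nnn0ZbVjMo@.#h2.q'.
Captured: group 1 = 'pn', group 2 = '@.#h2.', group 3 = 'q'.

('pn', '@.#h2.', 'q')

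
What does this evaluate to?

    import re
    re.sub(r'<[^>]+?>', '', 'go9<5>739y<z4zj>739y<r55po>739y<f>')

Matches: at [3:6] → '<5>'; at [10:16] → '<z4zj>'; at [20:27] → '<r55po>'; at [31:34] → '<f>'.
`sub` substitutes '' at each match site.

'go9739y739y739y'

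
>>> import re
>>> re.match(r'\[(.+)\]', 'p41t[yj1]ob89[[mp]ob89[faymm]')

None

`re.match` only tries the pattern at the start of the string.
Here the string doesn't start with a match, so the call returns None.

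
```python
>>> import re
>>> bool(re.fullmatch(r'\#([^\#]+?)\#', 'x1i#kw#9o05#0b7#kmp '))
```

False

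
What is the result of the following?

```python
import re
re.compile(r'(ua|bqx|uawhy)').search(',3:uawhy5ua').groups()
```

Alternation isn't longest-match — the leftmost alternative that fits at this position is chosen.
`re.search` tries every starting position until one works.
The match spans [3:5] → 'ua'.
Captured: group 1 = 'ua'.

('ua',)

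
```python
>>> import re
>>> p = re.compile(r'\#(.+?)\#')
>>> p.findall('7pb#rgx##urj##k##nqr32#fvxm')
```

['rgx', 'urj', 'k', 'nqr32']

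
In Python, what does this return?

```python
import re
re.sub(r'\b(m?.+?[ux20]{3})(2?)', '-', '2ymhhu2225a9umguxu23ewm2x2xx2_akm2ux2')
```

'-5a9umguxu23ewm2x2xx2_akm2ux2'

This matches a word boundary (`\b`, zero-width); then optionally a literal 'm', then one or more of any character (lazy), then exactly 3 of one of [ux20] (captured); then optionally a literal '2' (captured).
A `+?`/`*?`/`{m,n}?` starts at its minimum and grows only as far as needed for what follows to match.
Matches: at [0:9] → '2ymhhu222'.
`sub` substitutes '-' at each match site.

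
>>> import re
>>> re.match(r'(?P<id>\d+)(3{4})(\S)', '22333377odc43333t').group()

'2233337'

This matches one or more of a digit (captured as 'id'); then exactly 4 of a literal '3' (captured); then a non-whitespace character (captured).
`re.match` only tries the pattern at the start of the string.
The match spans [0:7] → '2233337'.
Captured: group 1 = '22', group 2 = '3333', group 3 = '7'.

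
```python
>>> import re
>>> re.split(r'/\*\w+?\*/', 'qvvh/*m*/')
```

['qvvh', '']

Matches to split on: at [4:9] → '/*m*/'.
Each match becomes a cut point; 2 segments remain.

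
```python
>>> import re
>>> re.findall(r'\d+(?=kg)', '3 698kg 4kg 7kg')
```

Because the assertion is zero-width, the text it checks is not consumed and won't appear in the result.
Since nothing is captured, `findall` lists the 3 matched substrings directly.

['698', '4', '7']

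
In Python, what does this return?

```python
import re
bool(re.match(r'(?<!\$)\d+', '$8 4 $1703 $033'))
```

False

The negative lookahead/lookbehind blocks any match where the forbidden context is present.
`re.match` only tries the pattern at the start of the string.
Here the pattern fails at index 0, so the call returns None, and `bool(None)` is False.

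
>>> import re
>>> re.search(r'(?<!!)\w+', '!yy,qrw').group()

`(?!…)`/`(?<!…)` only lets a position through if the neighbouring text does NOT match; no characters are consumed.
`search` walks the string left to right and returns the first match it finds.
The match spans [2:3] → 'y'.

'y'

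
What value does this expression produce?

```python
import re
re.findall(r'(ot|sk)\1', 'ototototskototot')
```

`\1` has to match the exact text group 1 already captured.
Scanning left to right: at [0:4] match 'otot', group 1 = 'ot'; at [4:8] match 'otot', group 1 = 'ot'; at [10:14] match 'otot', group 1 = 'ot'.
With a single group, `findall` returns only what that group captured — 3 items.

['ot', 'ot', 'ot']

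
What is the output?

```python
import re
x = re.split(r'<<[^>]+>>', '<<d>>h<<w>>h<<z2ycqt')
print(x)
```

Matches to split on: at [0:5] → '<<d>>'; at [6:11] → '<<w>>'.
Each match becomes a cut point; 3 segments remain.

['', 'h', 'h<<z2ycqt']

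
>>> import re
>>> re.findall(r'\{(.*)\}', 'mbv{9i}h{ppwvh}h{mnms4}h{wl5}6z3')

`findall` collects group 1 from the one match (1 total).

['9i}h{ppwvh}h{mnms4}h{wl5']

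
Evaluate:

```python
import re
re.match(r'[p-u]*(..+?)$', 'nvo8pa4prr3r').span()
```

(0, 12)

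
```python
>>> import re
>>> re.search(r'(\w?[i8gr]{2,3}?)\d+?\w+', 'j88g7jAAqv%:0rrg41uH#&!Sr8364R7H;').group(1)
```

Pattern: optionally a word character, then 2 to 3 of one of [i8gr] (lazy) (captured); then one or more of a digit (lazy), then one or more of a word character.
`re.search` scans for the first position where the pattern succeeds.
The match spans [0:10] → 'j88g7jAAqv'.
Captured: group 1 = 'j88g'.

'j88g'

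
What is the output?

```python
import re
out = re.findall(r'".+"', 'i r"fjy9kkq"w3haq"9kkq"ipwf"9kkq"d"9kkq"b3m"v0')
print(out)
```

['"fjy9kkq"w3haq"9kkq"ipwf"9kkq"d"9kkq"b3m"']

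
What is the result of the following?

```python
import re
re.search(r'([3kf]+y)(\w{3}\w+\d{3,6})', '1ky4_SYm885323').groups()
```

('ky', '4_SYm885323')

The match spans [1:14] → 'ky4_SYm885323'.
Captured: group 1 = 'ky', group 2 = '4_SYm885323'.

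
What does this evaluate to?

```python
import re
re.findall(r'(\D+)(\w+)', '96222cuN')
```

[('cu', 'N')]

Pattern: one or more of a non-digit (captured); then one or more of a word character (captured).
Walking the string: at [5:8] match 'cuN', groups = ('cu', 'N').
Multiple groups make `findall` return tuples — one 2-tuple for the one match.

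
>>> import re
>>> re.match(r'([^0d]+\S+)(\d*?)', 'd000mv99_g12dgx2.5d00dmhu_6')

None

This matches one or more of any character except [0d], then one or more of a non-whitespace character (captured); then zero or more of a digit (lazy) (captured).
`match` is anchored at position 0; if the pattern doesn't fit there, it returns None.
Here the string doesn't start with a match, so the call returns None.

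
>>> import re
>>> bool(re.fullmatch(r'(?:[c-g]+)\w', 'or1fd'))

This matches one or more of a character in [c-g] (non-capturing group); then a word character.
`fullmatch` succeeds only if the pattern covers the string from start to end.
Here the string isn't matched end-to-end, so the call returns None, and `bool(None)` is False.

False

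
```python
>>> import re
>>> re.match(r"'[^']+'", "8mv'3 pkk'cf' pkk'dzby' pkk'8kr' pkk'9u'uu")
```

None

`re.match` only tries the pattern at the start of the string.
Here the pattern fails at index 0, so the call returns None.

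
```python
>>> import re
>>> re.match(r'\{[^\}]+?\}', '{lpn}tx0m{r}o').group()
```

With `match`, the pattern is implicitly anchored at the beginning.
The match spans [0:5] → '{lpn}'.

'{lpn}'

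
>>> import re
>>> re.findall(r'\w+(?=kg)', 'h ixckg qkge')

The lookaround is zero-width — it requires the adjacent text to match without consuming it, so the asserted text isn't part of the match.
With no groups in the pattern, `findall` gives back each whole match — 2 here.

['ixc', 'q']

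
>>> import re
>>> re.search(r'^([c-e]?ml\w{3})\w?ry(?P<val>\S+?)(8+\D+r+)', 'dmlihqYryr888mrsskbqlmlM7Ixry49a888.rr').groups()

('dmlihq', 'r', '888mr')

The match spans [0:15] → 'dmlihqYryr888mr'.
Captured: group 1 = 'dmlihq', group 2 = 'r', group 3 = '888mr'.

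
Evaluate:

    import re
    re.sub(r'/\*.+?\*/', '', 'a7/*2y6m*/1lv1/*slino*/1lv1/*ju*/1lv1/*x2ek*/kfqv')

'a71lv11lv11lv1kfqv'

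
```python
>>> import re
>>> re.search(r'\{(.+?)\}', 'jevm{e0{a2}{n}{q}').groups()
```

('e0{a2',)

With the lazy modifier that quantifier settles for the fewest repetitions that let the rest of the pattern succeed (the atoms after it are unaffected and can still be greedy).
`search` walks the string left to right and returns the first match it finds.
The match spans [4:11] → '{e0{a2}'.
Captured: group 1 = 'e0{a2'.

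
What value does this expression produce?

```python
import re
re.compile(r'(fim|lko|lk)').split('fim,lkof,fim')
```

['', 'fim', ',', 'lko', 'f,', 'fim', '']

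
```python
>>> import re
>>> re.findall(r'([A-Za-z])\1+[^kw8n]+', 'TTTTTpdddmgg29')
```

`\1` is not a pattern — it's the concrete string captured by group 1, re-applied verbatim.
With a single group, `findall` returns only what that group captured — 1 item.

['T']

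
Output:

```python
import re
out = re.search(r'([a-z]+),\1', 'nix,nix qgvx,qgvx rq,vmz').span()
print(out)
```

A backreference is literal: `\1` must see the identical characters the first group matched.
The match spans [0:7] → 'nix,nix'.

(0, 7)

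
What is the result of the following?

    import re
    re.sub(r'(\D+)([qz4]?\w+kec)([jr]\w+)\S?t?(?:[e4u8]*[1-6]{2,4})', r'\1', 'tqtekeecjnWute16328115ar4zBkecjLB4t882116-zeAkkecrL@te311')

Pattern: one or more of a non-digit (captured); then optionally one of [qz4], then one or more of a word character, then the literal 'kec' (captured); then one of [jr], then one or more of a word character (captured); then optionally a non-whitespace character, then optionally the literal 't'; then zero or more of one of [e4u8], then 2 to 4 of a character in [1-6] (non-capturing group).
Matches: at [0:41] → 'tqtekeecjnWute16328115ar4zBkecjLB4t882116'; at [41:57] → '-zeAkkecrL@te311'.
Each match is replaced using the text its own group 1 captured.

'tqtekeecjnWute-zeA'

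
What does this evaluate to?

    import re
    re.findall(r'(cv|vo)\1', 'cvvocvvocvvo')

[]

`\1` has to match the exact text group 1 already captured.
Because there's exactly one group, `findall` drops the full match and keeps group 1 from each hit.
Nothing in the string satisfies the pattern, so the list is empty.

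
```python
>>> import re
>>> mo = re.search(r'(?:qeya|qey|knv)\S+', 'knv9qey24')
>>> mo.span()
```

(0, 9)

The match spans [0:9] → 'knv9qey24'.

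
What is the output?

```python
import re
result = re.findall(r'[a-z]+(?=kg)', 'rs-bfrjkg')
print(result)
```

['bfrj']

The `(?=…)`/`(?<=…)` assertion just peeks at neighbouring text; it doesn't advance the match position.
Matches: at [3:7] → 'bfrj'.
Since nothing is captured, `findall` lists the 1 matched substring directly.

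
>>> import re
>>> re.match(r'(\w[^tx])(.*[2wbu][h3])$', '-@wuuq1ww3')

`re.match` won't scan ahead — the pattern has to work from the very first character.
Here the pattern fails at index 0, so the call returns None.

None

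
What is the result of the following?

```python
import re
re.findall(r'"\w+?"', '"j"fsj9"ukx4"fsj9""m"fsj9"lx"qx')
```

['"j"', '"ukx4"', '"m"', '"lx"']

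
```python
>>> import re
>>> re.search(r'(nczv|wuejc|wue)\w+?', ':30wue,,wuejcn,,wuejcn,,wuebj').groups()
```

The match spans [8:14] → 'wuejcn'.
Captured: group 1 = 'wuejc'.

('wuejc',)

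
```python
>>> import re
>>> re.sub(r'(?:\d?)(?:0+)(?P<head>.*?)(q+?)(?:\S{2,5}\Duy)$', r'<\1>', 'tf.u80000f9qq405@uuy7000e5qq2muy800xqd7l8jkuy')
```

'tf.u<f9qq405@uuy7000e5qq2muy800x>'

The replacement refers to a captured group, so each match is rewritten using its own captured text.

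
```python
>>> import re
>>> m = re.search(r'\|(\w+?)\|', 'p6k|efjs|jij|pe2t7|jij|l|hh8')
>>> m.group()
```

'|efjs|'

`re.search` tries every starting position until one works.
The match spans [3:9] → '|efjs|'.
Captured: group 1 = 'efjs'.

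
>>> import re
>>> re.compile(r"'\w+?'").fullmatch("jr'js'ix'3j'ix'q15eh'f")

For `fullmatch`, every character of the input must be accounted for by the pattern.
Here the string isn't matched end-to-end, so the call returns None.

None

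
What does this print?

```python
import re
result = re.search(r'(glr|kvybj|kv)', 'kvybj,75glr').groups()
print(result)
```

The match spans [0:5] → 'kvybj'.
Captured: group 1 = 'kvybj'.

('kvybj',)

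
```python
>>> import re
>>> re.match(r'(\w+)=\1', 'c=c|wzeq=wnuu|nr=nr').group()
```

'c=c'

After group 1 captures some text, `\1` only succeeds where that same text appears again.
With `match`, the pattern is implicitly anchored at the beginning.
The match spans [0:3] → 'c=c'.
Captured: group 1 = 'c'.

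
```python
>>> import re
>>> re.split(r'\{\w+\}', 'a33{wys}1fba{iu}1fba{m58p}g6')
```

Matches to split on: at [3:8] → '{wys}'; at [12:16] → '{iu}'; at [20:26] → '{m58p}'.
Each match becomes a cut point; 4 segments remain.

['a33', '1fba', '1fba', 'g6']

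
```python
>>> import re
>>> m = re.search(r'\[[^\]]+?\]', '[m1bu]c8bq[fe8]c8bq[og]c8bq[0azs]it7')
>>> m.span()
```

(0, 6)

`re.search` scans for the first position where the pattern succeeds.
The match spans [0:6] → '[m1bu]'.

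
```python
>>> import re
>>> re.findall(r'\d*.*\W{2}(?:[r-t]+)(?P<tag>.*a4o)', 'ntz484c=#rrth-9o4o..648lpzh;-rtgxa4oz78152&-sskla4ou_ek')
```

The pattern matches zero or more of a digit, then zero or more of any character, then exactly 2 of a non-word character; then one or more of a character in [r-t] (non-capturing group); then zero or more of any character, then the literal 'a4o' (captured as 'tag').
Walking the string: at [0:51] match 'ntz484c=#rrth-9o4o..648lpzh;-rtgxa4oz78152&-sskla4o', group 1 = 'kla4o'.
Because there's exactly one group, `findall` drops the full match and keeps group 1 from the one hit.

['kla4o']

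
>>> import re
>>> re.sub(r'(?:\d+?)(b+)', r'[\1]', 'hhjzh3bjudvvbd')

'hhjzh[b]judvvbd'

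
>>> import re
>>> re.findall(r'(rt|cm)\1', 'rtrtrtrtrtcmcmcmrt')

['rt', 'rt', 'cm']

The backreference `\1` re-matches whatever the first group consumed, character for character.
With a single group, `findall` returns only what that group captured — 3 items.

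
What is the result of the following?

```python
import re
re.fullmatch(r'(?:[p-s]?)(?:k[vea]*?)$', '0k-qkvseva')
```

Pattern: optionally a character in [p-s] (non-capturing group); then a literal 'k', then zero or more of one of [vea] (lazy) (non-capturing group); then anchored at the end.
`re.fullmatch` is like wrapping the pattern in `^…$` (in single-line mode).
Here the string isn't matched end-to-end, so the call returns None.

None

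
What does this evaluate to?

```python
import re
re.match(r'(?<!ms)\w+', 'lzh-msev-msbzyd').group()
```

'lzh'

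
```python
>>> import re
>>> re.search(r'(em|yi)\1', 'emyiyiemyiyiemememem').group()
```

'yiyi'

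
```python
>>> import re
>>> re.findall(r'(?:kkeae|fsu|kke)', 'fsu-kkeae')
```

Branches in `(...|...)` are attempted left-to-right; the first branch that allows the whole pattern to succeed is taken.
`findall` yields the raw match text (2 of them) because the pattern has no groups.

['fsu', 'kkeae']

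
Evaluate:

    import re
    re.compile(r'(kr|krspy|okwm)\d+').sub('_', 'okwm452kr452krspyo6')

'__krspyo6'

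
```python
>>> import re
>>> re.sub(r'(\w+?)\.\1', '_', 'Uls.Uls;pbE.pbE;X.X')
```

'_;_;_'

A backreference is literal: `\1` must see the identical characters the first group matched.
Matches: at [0:7] → 'Uls.Uls'; at [8:15] → 'pbE.pbE'; at [16:19] → 'X.X'.
Each match is replaced by '_'.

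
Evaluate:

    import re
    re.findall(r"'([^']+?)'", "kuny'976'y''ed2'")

['976', 'ed2']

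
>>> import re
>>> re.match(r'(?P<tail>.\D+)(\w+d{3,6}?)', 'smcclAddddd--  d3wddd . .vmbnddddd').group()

'smcclAddddd--  d3wddd'

`re.match` won't scan ahead — the pattern has to work from the very first character.
The match spans [0:21] → 'smcclAddddd--  d3wddd'.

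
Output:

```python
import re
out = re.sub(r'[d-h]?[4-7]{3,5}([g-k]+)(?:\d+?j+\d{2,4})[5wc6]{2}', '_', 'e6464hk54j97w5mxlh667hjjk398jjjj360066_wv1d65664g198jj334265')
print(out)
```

The pattern matches optionally a character in [d-h], then 3 to 5 of a character in [4-7]; then one or more of a character in [g-k] (captured); then one or more of a digit (lazy), then one or more of the literal 'j', then 2 to 4 of a digit (non-capturing group); then exactly 2 of one of [5wc6].
Every occurrence is swapped for '_'.

_mxl__wv1_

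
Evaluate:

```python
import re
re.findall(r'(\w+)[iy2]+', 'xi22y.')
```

['xi22']

Pattern: one or more of a word character (captured); then one or more of one of [iy2].
Matches: at [0:5] match 'xi22y', group 1 = 'xi22'.
One capturing group, so `findall` returns just the captured substring from the one match — 1 in all.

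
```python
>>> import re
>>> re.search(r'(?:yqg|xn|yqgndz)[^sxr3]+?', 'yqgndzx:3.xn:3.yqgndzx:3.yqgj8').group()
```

The match spans [0:4] → 'yqgn'.

'yqgn'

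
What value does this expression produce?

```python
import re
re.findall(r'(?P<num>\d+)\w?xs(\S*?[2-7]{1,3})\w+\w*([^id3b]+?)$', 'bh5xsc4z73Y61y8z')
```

[('5', 'c4', 'z')]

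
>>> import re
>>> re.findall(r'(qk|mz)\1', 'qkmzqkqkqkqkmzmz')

['qk', 'qk', 'mz']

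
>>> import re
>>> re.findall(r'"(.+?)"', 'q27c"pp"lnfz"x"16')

Because the quantifier is non-greedy, it stops expanding at the earliest point where the rest of the pattern can succeed.
With a single group, `findall` returns only what that group captured — 2 items.

['pp', 'x']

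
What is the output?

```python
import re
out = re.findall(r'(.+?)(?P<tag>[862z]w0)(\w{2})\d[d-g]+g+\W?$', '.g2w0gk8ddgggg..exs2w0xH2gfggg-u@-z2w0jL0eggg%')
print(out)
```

This matches one or more of any character (lazy) (captured); then one of [862z], then the literal 'w0' (captured as 'tag'); then exactly 2 of a word character (captured); then a digit, then one or more of a character in [d-g], then one or more of a literal 'g'; then optionally a non-word character; then anchored at the end.
Scanning left to right: at [0:46] match '.g2w0gk8ddgggg..exs2w0xH2gfggg-u@-z2w0jL0eggg%', groups = ('.g2w0gk8ddgggg..exs2w0xH2gfggg-u@-z', '2w0', 'jL').
Multiple groups make `findall` return tuples — one 3-tuple for the one match.

[('.g2w0gk8ddgggg..exs2w0xH2gfggg-u@-z', '2w0', 'jL')]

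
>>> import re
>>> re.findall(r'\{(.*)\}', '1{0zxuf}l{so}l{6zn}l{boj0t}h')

['0zxuf}l{so}l{6zn}l{boj0t']

Scanning left to right: at [1:27] match '{0zxuf}l{so}l{6zn}l{boj0t}', group 1 = '0zxuf}l{so}l{6zn}l{boj0t'.
With a single group, `findall` returns only what that group captured — 1 item.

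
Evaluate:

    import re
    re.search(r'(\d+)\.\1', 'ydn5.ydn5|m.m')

None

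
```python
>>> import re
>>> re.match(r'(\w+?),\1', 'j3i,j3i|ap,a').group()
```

'j3i,j3i'

The backreference `\1` re-matches whatever the first group consumed, character for character.
`re.match` won't scan ahead — the pattern has to work from the very first character.
The match spans [0:7] → 'j3i,j3i'.
Captured: group 1 = 'j3i'.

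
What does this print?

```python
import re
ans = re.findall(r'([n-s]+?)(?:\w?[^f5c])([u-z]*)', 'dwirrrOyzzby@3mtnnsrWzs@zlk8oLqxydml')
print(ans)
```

[('r', ''), ('n', ''), ('r', ''), ('s', 'z'), ('o', 'xy')]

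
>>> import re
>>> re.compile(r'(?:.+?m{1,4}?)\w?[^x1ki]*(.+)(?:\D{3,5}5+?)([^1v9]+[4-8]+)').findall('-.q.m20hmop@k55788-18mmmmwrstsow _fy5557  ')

Pattern: one or more of any character (lazy), then 1 to 4 of a literal 'm' (lazy) (non-capturing group); then optionally a word character, then zero or more of any character except [x1ki]; then one or more of any character (captured); then 3 to 5 of a non-digit, then one or more of a literal '5' (lazy) (non-capturing group); then one or more of any character except [1v9], then one or more of a character in [4-8] (captured).
Because the quantifier is non-greedy, it stops expanding at the earliest point where the rest of the pattern can succeed.
Matches: at [0:40] match '-.q.m20hmop@k55788-18mmmmwrstsow _fy5557', groups = ('k55788-18mmmmwrstsow ', '557').
2 groups means the one result is a tuple of 2 captured strings — 1 here.

[('k55788-18mmmmwrstsow ', '557')]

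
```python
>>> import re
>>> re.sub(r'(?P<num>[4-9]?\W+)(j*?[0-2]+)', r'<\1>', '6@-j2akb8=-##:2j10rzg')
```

'<6@->akb<8=-##:>j10rzg'

This matches optionally a character in [4-9], then one or more of a non-word character (captured as 'num'); then zero or more of the literal 'j' (lazy), then one or more of a character in [0-2] (captured).
Each match is replaced using the text its own group 1 captured.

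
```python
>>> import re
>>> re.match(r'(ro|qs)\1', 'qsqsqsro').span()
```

(0, 4)

The backreference `\1` re-matches whatever the first group consumed, character for character.
`re.match` only tries the pattern at the start of the string.
The match spans [0:4] → 'qsqs'.
Captured: group 1 = 'qs'.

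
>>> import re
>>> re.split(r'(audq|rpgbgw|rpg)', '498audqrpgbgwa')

Alternation tries branches left to right and keeps the first one that lets the overall match succeed at that position.
Because the pattern has a capturing group, `split` also inserts each captured text between the pieces.

['498', 'audq', '', 'rpgbgw', 'a']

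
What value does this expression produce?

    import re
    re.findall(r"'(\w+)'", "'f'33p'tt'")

['f', 'tt']

Scanning left to right: at [0:3] match "'f'", group 1 = 'f'; at [6:10] match "'tt'", group 1 = 'tt'.
One capturing group, so `findall` returns just the captured substring from each match — 2 in all.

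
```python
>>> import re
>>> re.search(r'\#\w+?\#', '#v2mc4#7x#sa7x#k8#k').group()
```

'#v2mc4#'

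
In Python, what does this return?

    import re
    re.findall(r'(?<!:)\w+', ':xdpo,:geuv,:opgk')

The negative lookahead/lookbehind blocks any match where the forbidden context is present.
Since nothing is captured, `findall` lists the 3 matched substrings directly.

['dpo', 'euv', 'pgk']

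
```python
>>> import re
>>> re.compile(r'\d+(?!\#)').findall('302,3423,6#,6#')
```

['302', '3423']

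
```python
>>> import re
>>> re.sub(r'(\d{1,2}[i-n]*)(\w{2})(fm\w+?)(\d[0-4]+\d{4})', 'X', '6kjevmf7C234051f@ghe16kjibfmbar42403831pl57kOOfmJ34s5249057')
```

Lazy quantifiers expand one character at a time until the remainder of the pattern can match.
`sub` substitutes 'X' at each match site.

'6kjevmf7C234051f@gheXplX'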